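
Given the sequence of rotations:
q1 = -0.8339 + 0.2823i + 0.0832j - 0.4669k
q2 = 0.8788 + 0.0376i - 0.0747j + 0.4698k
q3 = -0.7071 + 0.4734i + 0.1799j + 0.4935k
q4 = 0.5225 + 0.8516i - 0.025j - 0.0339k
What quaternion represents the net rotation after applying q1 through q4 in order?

q2 · q1 = -0.5179 + 0.2125i + 0.2856j - 0.7779k
q3 · q2 · q1 = 0.5981 - 0.6763i + 0.178j + 0.3914k
q4 · q3 · q2 · q1 = 0.9062 + 0.1522i - 0.2323j + 0.3189k
0.9062 + 0.1522i - 0.2323j + 0.3189k


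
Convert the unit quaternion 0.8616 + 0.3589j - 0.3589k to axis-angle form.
axis = (0, √2/2, -√2/2), θ = 61°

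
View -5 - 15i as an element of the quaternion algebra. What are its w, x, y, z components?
-5 - 15i + 0j + 0k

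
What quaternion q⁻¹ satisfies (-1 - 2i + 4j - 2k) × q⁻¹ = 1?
-0.04 + 0.08i - 0.16j + 0.08k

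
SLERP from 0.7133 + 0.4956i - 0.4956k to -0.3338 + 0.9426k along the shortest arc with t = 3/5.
0.5263 + 0.2167i - 0.8222k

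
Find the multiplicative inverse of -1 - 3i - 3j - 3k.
-0.0357 + 0.1071i + 0.1071j + 0.1071k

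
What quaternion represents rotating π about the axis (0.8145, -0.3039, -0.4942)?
0.8145i - 0.3039j - 0.4942k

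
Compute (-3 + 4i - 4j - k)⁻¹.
-0.0714 - 0.0952i + 0.0952j + 0.0238k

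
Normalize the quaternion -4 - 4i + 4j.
-0.5774 - 0.5774i + 0.5774j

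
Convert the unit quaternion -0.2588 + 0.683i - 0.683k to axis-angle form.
axis = (√2/2, 0, -√2/2), θ = 7π/6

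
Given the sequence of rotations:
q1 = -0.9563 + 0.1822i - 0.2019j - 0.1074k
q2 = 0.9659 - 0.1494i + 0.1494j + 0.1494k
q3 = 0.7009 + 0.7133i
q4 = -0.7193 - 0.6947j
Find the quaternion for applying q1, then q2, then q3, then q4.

q2 · q1 = -0.8503 + 0.333i - 0.3267j - 0.2437k
q3 · q2 · q1 = -0.8335 - 0.3731i - 0.0552j - 0.4038k
q4 · q3 · q2 · q1 = 0.5612 + 0.5489i + 0.6187j + 0.0313k
0.5612 + 0.5489i + 0.6187j + 0.0313k


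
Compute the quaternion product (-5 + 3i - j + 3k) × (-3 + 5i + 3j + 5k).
-12 - 48i - 12j - 20k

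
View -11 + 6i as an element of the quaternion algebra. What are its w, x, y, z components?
-11 + 6i + 0j + 0k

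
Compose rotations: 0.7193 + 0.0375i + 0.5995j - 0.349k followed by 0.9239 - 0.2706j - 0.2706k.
0.7323 + 0.2913i + 0.3491j - 0.5069k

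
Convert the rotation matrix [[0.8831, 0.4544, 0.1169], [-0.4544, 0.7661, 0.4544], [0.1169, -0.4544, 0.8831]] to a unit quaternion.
0.9397 - 0.2418i - 0.2418k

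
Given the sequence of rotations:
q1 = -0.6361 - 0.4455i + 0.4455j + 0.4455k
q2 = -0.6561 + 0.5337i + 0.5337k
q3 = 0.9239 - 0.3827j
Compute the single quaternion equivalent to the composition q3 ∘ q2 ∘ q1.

q2 · q1 = 0.4173 - 0.285i - 0.7678j - 0.394k
q3 · q2 · q1 = 0.0917 - 0.1125i - 0.8691j - 0.4731k
0.0917 - 0.1125i - 0.8691j - 0.4731k


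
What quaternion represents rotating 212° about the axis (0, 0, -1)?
-0.2756 - 0.9613k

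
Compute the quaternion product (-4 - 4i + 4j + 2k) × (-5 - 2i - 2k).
16 + 20i - 32j + 6k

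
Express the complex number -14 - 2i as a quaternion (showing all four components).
-14 - 2i + 0j + 0k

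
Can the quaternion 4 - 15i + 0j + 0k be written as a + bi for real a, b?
Yes. The quaternion 4 - 15i has j- and k-coefficients y = z = 0, so it lies in the complex subalgebra spanned by 1 and i.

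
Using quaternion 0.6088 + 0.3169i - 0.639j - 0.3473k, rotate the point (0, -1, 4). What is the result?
(-4.011, -0.326, -0.9)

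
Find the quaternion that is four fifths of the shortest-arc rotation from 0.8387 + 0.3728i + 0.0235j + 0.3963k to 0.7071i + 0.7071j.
0.2224 + 0.7301i + 0.6375j + 0.1051k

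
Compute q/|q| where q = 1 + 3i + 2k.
0.2673 + 0.8018i + 0.5345k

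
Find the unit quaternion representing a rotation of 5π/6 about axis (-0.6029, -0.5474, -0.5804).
0.2588 - 0.5824i - 0.5287j - 0.5606k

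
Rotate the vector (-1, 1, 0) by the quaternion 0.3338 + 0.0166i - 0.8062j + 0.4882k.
(0.424, 0.224, -1.331)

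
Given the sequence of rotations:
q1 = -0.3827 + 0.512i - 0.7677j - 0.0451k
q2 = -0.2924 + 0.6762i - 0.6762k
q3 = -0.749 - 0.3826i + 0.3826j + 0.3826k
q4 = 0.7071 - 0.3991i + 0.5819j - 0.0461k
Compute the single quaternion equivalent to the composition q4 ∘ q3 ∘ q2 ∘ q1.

q2 · q1 = -0.2648 - 0.9276i - 0.0912j - 0.2471k
q3 · q2 · q1 = -0.0271 + 0.7364i - 0.4824j + 0.4736k
q4 · q3 · q2 · q1 = 0.5773 + 0.7849i - 0.2018j + 0.1001k
0.5773 + 0.7849i - 0.2018j + 0.1001k


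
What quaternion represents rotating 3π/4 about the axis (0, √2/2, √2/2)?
0.3827 + 0.6533j + 0.6533k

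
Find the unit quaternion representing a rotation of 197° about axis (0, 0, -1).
-0.1478 - 0.989k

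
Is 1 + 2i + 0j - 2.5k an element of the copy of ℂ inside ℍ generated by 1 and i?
No. The quaternion 1 + 2i - 2.5k has j-coefficient y = 0 and k-coefficient z = -2.5, not both zero, so it does not lie in the complex subalgebra spanned by 1 and i.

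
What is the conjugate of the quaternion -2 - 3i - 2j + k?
-2 + 3i + 2j - k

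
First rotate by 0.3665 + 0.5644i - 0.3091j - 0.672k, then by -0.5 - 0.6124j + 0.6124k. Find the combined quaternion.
0.039 + 0.3186i + 0.2757j + 0.9061k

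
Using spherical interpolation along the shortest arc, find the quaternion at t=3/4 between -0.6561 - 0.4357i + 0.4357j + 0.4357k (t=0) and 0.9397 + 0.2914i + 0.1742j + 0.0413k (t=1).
-0.9307 - 0.3541i - 0.0155j + 0.09k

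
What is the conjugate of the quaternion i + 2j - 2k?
-i - 2j + 2k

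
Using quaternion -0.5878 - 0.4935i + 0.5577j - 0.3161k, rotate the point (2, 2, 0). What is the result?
(-1.488, 0.268, 2.39)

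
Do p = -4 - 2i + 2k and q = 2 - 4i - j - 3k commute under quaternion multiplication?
No: pq = -10 + 14i - 10j + 18k ≠ -10 + 10i + 18j + 14k = qp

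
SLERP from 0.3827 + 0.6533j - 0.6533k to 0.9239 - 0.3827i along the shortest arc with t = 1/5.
0.5735 - 0.098i + 0.5751j - 0.5751k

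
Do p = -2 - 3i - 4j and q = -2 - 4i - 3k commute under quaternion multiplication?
No: pq = -8 + 26i - j - 10k ≠ -8 + 2i + 17j + 22k = qp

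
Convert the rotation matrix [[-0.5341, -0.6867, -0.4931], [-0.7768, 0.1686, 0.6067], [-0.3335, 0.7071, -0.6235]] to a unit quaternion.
-0.0523 - 0.4798i + 0.7626j + 0.4307k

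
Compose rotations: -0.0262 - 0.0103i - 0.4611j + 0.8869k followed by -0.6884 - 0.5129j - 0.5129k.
0.2364 - 0.6843i + 0.3361j - 0.6024k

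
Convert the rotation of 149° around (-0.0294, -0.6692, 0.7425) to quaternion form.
0.2672 - 0.0283i - 0.6449j + 0.7155k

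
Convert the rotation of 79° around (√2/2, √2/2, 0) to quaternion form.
0.7716 + 0.4498i + 0.4498j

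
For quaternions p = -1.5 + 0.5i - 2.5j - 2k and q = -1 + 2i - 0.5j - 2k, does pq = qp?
No: pq = -4.75 + 0.5i + 0.25j + 9.75k ≠ -4.75 - 7.5i + 6.25j + 0.25k = qp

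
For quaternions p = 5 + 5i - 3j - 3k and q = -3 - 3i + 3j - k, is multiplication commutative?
No: pq = 6 - 18i + 38j + 10k ≠ 6 - 42i + 10j - 2k = qp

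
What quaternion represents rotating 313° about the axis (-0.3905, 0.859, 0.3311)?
-0.9171 - 0.1557i + 0.3425j + 0.132k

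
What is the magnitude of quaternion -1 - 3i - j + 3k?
√20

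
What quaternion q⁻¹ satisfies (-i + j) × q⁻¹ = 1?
0.5i - 0.5j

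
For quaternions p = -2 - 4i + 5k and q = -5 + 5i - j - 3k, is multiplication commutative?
No: pq = 45 + 15i + 15j - 15k ≠ 45 + 5i - 11j - 23k = qp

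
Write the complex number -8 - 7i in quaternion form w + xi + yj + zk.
-8 - 7i + 0j + 0k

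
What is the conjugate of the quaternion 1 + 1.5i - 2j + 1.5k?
1 - 1.5i + 2j - 1.5k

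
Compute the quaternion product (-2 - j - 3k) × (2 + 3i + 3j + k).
2 + 2i - 17j - 5k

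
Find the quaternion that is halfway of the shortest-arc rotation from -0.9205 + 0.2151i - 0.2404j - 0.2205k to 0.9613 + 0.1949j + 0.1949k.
-0.9469 + 0.1082i - 0.219j - 0.209k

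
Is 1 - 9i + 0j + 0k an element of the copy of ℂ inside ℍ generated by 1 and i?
Yes. The quaternion 1 - 9i has j- and k-coefficients y = z = 0, so it lies in the complex subalgebra spanned by 1 and i.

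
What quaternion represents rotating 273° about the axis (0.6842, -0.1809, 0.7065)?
-0.7254 + 0.471i - 0.1245j + 0.4863k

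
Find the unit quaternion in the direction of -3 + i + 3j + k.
-0.6708 + 0.2236i + 0.6708j + 0.2236k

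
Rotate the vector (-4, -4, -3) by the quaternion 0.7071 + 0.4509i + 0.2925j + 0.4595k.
(-2.566, -3.232, -4.896)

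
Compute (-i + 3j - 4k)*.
i - 3j + 4k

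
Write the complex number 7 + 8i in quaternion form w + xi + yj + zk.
7 + 8i + 0j + 0k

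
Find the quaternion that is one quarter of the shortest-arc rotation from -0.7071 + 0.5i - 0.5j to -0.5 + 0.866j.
-0.4553 + 0.4511i - 0.7676j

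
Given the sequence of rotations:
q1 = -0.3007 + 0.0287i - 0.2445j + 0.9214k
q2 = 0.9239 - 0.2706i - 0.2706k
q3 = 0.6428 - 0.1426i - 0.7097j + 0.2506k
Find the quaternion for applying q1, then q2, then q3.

q2 · q1 = -0.0207 + 0.0417i + 0.0157j + 0.9988k
q3 · q2 · q1 = -0.2465 - 0.683i + 0.1777j + 0.6642k
-0.2465 - 0.683i + 0.1777j + 0.6642k


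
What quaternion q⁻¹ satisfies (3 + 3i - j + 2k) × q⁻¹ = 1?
0.1304 - 0.1304i + 0.0435j - 0.087k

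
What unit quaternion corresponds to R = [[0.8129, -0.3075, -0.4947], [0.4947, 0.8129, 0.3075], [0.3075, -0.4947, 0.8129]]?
0.9272 - 0.2163i - 0.2163j + 0.2163k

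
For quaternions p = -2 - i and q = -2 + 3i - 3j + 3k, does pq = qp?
No: pq = 7 - 4i + 9j - 3k ≠ 7 - 4i + 3j - 9k = qp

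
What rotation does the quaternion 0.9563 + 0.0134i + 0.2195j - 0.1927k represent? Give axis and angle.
axis = (0.0458, 0.7507, -0.659), θ = 34°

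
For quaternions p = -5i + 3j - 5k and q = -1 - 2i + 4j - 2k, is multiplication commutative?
No: pq = -32 + 19i - 3j - 9k ≠ -32 - 9i - 3j + 19k = qp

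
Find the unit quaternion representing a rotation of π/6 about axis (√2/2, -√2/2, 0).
0.9659 + 0.183i - 0.183j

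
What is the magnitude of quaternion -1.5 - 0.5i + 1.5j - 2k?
2.958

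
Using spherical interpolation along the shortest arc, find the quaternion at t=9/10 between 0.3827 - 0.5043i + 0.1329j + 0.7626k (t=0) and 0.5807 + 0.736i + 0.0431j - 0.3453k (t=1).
-0.499 - 0.7569i - 0.0239j + 0.4213k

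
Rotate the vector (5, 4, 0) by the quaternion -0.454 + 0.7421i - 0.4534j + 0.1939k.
(0.581, -4.951, -4.018)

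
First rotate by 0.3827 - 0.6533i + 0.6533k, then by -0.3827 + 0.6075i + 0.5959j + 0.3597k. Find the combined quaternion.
0.0154 + 0.8718i - 0.4038j + 0.2769k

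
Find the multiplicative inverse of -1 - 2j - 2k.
-0.1111 + 0.2222j + 0.2222k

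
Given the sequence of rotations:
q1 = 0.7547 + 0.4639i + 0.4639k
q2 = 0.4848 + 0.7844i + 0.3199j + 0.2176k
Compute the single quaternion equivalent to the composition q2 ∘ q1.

q2 · q1 = -0.0989 + 0.9653i - 0.0215j + 0.2407k
-0.0989 + 0.9653i - 0.0215j + 0.2407k


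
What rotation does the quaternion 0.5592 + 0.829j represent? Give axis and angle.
axis = (0, 1, 0), θ = 112°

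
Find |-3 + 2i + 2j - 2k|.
√21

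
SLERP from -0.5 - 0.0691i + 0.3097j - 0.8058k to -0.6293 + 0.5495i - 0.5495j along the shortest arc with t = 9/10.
-0.6861 + 0.5249i - 0.4896j - 0.1182k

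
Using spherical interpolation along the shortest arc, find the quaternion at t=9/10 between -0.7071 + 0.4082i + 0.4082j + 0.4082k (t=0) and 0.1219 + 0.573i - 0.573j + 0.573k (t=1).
0.0167 + 0.6136i - 0.4966j + 0.6136k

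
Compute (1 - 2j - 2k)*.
1 + 2j + 2k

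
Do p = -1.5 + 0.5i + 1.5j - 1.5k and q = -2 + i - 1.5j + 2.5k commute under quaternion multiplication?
No: pq = 8.5 - i - 3.5j - 3k ≠ 8.5 - 4i + 2j + 1.5k = qp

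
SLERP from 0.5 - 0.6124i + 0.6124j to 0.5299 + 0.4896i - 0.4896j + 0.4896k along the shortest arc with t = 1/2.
-0.0183 - 0.6745i + 0.6745j - 0.2997k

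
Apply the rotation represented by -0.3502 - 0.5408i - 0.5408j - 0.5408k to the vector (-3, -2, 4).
(3.952, -1.727, -3.225)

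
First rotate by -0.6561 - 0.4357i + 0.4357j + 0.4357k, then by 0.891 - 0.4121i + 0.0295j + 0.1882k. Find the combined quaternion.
-0.859 - 0.187i + 0.4664j + 0.098k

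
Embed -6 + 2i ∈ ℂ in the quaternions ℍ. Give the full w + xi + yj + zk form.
-6 + 2i + 0j + 0k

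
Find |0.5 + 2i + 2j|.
2.872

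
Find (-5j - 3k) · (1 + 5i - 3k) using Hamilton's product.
-9 + 15i - 20j + 22k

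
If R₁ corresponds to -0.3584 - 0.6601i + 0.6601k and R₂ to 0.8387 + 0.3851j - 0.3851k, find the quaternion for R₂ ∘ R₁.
-0.0464 - 0.2994i + 0.1162j + 0.9459k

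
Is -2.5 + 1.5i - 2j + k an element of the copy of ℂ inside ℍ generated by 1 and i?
No. The quaternion -2.5 + 1.5i - 2j + k has j-coefficient y = -2 and k-coefficient z = 1, not both zero, so it does not lie in the complex subalgebra spanned by 1 and i.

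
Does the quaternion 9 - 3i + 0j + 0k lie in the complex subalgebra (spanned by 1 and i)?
Yes. The quaternion 9 - 3i has j- and k-coefficients y = z = 0, so it lies in the complex subalgebra spanned by 1 and i.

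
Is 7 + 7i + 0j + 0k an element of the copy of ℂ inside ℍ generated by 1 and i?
Yes. The quaternion 7 + 7i has j- and k-coefficients y = z = 0, so it lies in the complex subalgebra spanned by 1 and i.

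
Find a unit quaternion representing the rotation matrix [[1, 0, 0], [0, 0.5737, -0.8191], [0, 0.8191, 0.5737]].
0.887 + 0.4617i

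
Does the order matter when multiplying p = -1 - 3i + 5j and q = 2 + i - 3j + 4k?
Yes: pq = 16 + 13i + 25j ≠ 16 - 27i + j - 8k = qp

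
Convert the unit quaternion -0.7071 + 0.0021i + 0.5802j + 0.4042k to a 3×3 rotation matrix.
[[0, 0.5741, -0.8188], [-0.5692, 0.6732, 0.472], [0.8222, 0.4661, 0.3267]]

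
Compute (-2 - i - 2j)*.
-2 + i + 2j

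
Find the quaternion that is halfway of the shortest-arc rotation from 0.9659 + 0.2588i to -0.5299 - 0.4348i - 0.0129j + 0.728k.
0.8299 + 0.3848i + 0.0072j - 0.4039k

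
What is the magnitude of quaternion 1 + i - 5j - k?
√28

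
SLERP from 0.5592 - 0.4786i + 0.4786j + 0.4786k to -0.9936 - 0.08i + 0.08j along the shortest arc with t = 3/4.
0.9833 - 0.0787i + 0.0787j + 0.1443k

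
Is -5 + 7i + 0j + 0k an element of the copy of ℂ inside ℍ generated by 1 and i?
Yes. The quaternion -5 + 7i has j- and k-coefficients y = z = 0, so it lies in the complex subalgebra spanned by 1 and i.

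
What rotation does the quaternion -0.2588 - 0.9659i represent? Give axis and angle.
axis = (-1, 0, 0), θ = 7π/6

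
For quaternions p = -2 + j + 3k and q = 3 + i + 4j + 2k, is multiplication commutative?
No: pq = -16 - 12i - 2j + 4k ≠ -16 + 8i - 8j + 6k = qp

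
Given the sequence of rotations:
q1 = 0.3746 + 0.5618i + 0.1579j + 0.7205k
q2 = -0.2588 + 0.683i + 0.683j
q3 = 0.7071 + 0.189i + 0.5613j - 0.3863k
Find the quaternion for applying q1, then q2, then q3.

q2 · q1 = -0.5885 + 0.6026i - 0.2771j - 0.4623k
q3 · q2 · q1 = -0.5531 - 0.0517i - 0.6717j - 0.4902k
-0.5531 - 0.0517i - 0.6717j - 0.4902k


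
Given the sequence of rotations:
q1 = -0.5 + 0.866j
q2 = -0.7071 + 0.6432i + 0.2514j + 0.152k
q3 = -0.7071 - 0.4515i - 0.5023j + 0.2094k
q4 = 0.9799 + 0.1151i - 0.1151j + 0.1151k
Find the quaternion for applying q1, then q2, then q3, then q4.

q2 · q1 = 0.1358 - 0.4532i - 0.738j + 0.481k
q3 · q2 · q1 = -0.7721 + 0.1721i + 0.5759j - 0.2061k
q4 · q3 · q2 · q1 = -0.6864 + 0.0372i + 0.6967j - 0.2047k
-0.6864 + 0.0372i + 0.6967j - 0.2047k


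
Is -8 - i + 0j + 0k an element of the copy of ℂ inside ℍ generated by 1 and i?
Yes. The quaternion -8 - i has j- and k-coefficients y = z = 0, so it lies in the complex subalgebra spanned by 1 and i.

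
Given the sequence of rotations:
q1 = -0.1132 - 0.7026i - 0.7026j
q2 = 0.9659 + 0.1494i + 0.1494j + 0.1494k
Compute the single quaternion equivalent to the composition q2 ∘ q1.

q2 · q1 = 0.1006 - 0.5906i - 0.8005j - 0.0169k
0.1006 - 0.5906i - 0.8005j - 0.0169k


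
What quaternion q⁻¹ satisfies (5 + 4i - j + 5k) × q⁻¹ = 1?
0.0746 - 0.0597i + 0.0149j - 0.0746k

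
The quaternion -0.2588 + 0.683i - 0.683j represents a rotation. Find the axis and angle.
axis = (√2/2, -√2/2, 0), θ = 7π/6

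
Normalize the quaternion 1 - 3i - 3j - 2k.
0.2085 - 0.6255i - 0.6255j - 0.417k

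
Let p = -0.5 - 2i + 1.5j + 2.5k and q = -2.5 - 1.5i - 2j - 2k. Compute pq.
6.25 + 7.75i - 10.5j + k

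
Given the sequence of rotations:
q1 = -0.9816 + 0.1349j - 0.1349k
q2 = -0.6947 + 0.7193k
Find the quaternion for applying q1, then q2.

q2 · q1 = 0.779 - 0.097i - 0.0937j - 0.6123k
0.779 - 0.097i - 0.0937j - 0.6123k


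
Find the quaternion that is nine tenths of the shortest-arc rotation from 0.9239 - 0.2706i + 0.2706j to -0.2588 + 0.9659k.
0.3742 - 0.0369i + 0.0369j - 0.9259k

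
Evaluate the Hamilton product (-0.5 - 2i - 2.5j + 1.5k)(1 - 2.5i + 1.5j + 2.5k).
-5.5 - 9.25i - 2j - 9k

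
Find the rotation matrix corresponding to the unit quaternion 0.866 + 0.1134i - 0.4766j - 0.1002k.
[[0.5256, 0.0655, -0.8482], [-0.2816, 0.9542, -0.1009], [0.8027, 0.2919, 0.52]]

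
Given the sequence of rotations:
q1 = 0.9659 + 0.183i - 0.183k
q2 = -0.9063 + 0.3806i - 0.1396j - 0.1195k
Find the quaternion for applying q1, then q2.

q2 · q1 = -0.9669 + 0.2273i - 0.0871j + 0.076k
-0.9669 + 0.2273i - 0.0871j + 0.076k


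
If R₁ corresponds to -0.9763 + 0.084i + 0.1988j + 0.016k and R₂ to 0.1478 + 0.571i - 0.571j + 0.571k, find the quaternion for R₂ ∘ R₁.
-0.0879 - 0.6677i + 0.6257j - 0.3936k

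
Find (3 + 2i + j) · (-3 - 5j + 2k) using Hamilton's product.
-4 - 4i - 22j - 4k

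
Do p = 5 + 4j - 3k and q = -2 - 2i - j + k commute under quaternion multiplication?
No: pq = -3 - 9i - 7j + 19k ≠ -3 - 11i - 19j + 3k = qp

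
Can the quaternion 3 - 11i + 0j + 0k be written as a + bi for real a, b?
Yes. The quaternion 3 - 11i has j- and k-coefficients y = z = 0, so it lies in the complex subalgebra spanned by 1 and i.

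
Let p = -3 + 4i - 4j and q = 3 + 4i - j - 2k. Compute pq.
-29 + 8i - j + 18k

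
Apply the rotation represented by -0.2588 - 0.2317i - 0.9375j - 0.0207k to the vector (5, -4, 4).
(-3.509, -1.666, -6.474)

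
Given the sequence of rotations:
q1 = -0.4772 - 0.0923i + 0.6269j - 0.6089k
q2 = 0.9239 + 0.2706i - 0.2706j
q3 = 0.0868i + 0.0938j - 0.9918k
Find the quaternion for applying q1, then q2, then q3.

q2 · q1 = -0.2463 - 0.0496i + 0.8731j - 0.4179k
q3 · q2 · q1 = -0.4921 + 0.8054i + 0.0624j + 0.3247k
-0.4921 + 0.8054i + 0.0624j + 0.3247k


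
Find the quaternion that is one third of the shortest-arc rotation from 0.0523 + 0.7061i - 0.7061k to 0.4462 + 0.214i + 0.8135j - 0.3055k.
0.2242 + 0.6277i + 0.3359j - 0.6655k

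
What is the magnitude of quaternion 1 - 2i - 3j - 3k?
√23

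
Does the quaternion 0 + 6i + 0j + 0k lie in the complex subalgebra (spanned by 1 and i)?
Yes. The quaternion 6i has j- and k-coefficients y = z = 0, so it lies in the complex subalgebra spanned by 1 and i.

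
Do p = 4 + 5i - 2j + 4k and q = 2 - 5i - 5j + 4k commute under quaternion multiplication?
No: pq = 7 + 2i - 64j - 11k ≠ 7 - 22i + 16j + 59k = qp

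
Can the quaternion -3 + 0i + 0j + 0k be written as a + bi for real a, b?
Yes. The quaternion -3 has j- and k-coefficients y = z = 0, so it lies in the complex subalgebra spanned by 1 and i.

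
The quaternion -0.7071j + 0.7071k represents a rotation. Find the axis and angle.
axis = (0, -√2/2, √2/2), θ = π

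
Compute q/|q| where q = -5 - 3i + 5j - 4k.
-0.5774 - 0.3464i + 0.5774j - 0.4619k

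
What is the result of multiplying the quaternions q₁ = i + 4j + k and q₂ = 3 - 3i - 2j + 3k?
8 + 17i + 6j + 13k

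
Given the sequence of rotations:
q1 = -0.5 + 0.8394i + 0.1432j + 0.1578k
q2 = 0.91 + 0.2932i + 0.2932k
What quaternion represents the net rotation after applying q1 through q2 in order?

q2 · q1 = -0.7474 + 0.5753i + 0.3302j + 0.039k
-0.7474 + 0.5753i + 0.3302j + 0.039k


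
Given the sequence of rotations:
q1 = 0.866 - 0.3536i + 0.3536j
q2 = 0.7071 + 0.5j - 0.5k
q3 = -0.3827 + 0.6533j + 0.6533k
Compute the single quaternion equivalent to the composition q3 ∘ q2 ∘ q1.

q2 · q1 = 0.4355 - 0.0732i + 0.8598j - 0.2562k
q3 · q2 · q1 = -0.561 - 0.7011i - 0.0924j + 0.4304k
-0.561 - 0.7011i - 0.0924j + 0.4304k


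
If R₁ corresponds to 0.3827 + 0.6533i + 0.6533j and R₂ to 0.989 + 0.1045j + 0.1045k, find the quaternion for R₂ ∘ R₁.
0.3102 + 0.5778i + 0.7544j - 0.0283k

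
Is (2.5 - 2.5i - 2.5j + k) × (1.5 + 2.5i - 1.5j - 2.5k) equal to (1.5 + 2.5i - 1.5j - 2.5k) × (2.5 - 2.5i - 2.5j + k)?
No: pq = 8.75 + 10.25i - 11.25j + 5.25k ≠ 8.75 - 5.25i - 3.75j - 14.75k = qp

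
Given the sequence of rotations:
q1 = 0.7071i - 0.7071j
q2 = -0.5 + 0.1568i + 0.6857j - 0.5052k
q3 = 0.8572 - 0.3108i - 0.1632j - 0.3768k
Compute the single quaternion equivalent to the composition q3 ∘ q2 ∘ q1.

q2 · q1 = 0.374 - 0.7108i - 0.0037j - 0.5957k
q3 · q2 · q1 = -0.1254 - 0.6297i + 0.0185j - 0.7664k
-0.1254 - 0.6297i + 0.0185j - 0.7664k


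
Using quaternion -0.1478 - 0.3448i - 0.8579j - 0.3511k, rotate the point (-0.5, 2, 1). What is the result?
(1.831, 1.184, 0.705)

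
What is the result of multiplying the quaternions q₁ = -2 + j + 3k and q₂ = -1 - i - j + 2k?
-3 + 7i - 2j - 6k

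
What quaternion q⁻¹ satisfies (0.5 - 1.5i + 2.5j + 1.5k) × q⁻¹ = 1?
0.0455 + 0.1364i - 0.2273j - 0.1364k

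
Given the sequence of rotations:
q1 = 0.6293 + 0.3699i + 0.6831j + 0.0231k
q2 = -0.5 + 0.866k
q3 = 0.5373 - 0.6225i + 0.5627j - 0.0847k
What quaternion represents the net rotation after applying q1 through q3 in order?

q2 · q1 = -0.3347 - 0.7765i - 0.0212j + 0.5334k
q3 · q2 · q1 = -0.6061 + 0.0895i + 0.1981j + 0.7651k
-0.6061 + 0.0895i + 0.1981j + 0.7651k


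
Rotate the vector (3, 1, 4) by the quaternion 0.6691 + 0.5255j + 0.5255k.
(1.796, 4.767, 0.233)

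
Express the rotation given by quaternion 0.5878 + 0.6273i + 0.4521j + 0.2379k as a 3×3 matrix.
[[0.478, 0.2875, 0.83], [0.8469, 0.0998, -0.5223], [-0.233, 0.9526, -0.1958]]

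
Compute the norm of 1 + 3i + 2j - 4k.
√30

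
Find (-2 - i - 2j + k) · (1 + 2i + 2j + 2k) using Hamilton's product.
2 - 11i - 2j - k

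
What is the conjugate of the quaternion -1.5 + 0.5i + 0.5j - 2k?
-1.5 - 0.5i - 0.5j + 2k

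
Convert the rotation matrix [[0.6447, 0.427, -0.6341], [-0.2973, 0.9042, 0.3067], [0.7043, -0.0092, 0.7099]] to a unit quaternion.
0.9026 - 0.0875i - 0.3707j - 0.2006k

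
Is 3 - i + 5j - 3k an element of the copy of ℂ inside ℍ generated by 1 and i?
No. The quaternion 3 - i + 5j - 3k has j-coefficient y = 5 and k-coefficient z = -3, not both zero, so it does not lie in the complex subalgebra spanned by 1 and i.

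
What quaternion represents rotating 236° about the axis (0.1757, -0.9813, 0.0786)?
-0.4695 + 0.1551i - 0.8664j + 0.0694k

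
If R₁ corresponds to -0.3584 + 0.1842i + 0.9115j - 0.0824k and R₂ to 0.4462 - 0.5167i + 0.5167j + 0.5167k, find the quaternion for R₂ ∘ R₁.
-0.4931 - 0.2462i + 0.2741j - 0.7881k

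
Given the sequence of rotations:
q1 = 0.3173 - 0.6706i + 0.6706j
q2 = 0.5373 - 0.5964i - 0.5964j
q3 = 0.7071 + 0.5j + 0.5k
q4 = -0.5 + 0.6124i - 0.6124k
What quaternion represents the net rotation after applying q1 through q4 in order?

q2 · q1 = 0.1705 - 0.5496i + 0.1711j - 0.7999k
q3 · q2 · q1 = 0.435 - 0.8741i - 0.0686j - 0.2056k
q4 · q3 · q2 · q1 = 0.1919 + 0.6614i + 0.6955j - 0.2056k
0.1919 + 0.6614i + 0.6955j - 0.2056k


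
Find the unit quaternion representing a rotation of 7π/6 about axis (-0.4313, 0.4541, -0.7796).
-0.2588 - 0.4166i + 0.4386j - 0.753k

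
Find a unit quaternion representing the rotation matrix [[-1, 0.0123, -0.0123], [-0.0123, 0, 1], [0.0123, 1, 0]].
-0.0087 + 0.7071j + 0.7071k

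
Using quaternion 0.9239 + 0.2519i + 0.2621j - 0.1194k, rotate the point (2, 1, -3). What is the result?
(0.748, 2.252, -2.893)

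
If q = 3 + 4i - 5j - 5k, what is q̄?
3 - 4i + 5j + 5k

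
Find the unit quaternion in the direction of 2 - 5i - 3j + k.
0.3203 - 0.8006i - 0.4804j + 0.1601k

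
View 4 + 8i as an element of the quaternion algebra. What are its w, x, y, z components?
4 + 8i + 0j + 0k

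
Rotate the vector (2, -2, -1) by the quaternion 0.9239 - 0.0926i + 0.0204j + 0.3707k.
(2.857, -0.24, -0.883)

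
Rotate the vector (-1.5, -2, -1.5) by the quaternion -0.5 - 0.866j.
(-0.549, -2, 2.049)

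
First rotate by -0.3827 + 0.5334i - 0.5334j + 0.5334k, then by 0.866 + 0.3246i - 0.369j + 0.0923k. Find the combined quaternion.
-0.7506 + 0.1901i - 0.4446j + 0.4503k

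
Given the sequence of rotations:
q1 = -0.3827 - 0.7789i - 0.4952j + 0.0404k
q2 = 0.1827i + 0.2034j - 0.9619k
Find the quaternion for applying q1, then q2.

q2 · q1 = 0.2819 - 0.538i + 0.664j + 0.4361k
0.2819 - 0.538i + 0.664j + 0.4361k


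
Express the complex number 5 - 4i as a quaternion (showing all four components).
5 - 4i + 0j + 0k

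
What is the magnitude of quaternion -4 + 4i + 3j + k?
√42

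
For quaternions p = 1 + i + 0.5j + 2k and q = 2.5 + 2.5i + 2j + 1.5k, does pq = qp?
No: pq = -4 + 1.75i + 6.75j + 7.25k ≠ -4 + 8.25i - 0.25j + 5.75k = qp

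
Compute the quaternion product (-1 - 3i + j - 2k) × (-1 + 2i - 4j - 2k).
7 - 9i - 7j + 14k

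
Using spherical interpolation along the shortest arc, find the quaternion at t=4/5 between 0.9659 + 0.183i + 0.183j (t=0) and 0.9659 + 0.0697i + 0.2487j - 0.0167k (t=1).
0.9673 + 0.0925i + 0.2359j - 0.0134k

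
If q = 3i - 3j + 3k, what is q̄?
-3i + 3j - 3k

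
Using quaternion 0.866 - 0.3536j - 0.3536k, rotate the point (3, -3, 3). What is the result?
(-2.175, -3.337, 3.337)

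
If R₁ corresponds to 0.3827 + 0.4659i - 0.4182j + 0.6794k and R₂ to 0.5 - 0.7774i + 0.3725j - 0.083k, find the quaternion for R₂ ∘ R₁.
0.7657 + 0.1538i + 0.423j + 0.4595k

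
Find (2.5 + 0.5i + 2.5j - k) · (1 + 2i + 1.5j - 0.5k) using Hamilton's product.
-2.75 + 5.75i + 4.5j - 6.5k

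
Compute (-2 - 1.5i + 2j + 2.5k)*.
-2 + 1.5i - 2j - 2.5k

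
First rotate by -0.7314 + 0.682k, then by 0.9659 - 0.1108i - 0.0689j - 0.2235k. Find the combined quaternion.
-0.554 + 0.034i + 0.126j + 0.8222k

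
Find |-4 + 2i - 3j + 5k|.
√54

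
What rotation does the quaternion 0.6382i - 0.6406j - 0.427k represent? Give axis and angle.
axis = (0.6382, -0.6406, -0.427), θ = π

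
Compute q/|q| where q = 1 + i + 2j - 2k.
0.3162 + 0.3162i + 0.6325j - 0.6325k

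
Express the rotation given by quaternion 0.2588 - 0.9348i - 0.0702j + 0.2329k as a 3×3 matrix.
[[0.8817, 0.0107, -0.4718], [0.2518, -0.8562, 0.4512], [-0.3991, -0.5166, -0.7576]]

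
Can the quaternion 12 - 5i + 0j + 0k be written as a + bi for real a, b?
Yes. The quaternion 12 - 5i has j- and k-coefficients y = z = 0, so it lies in the complex subalgebra spanned by 1 and i.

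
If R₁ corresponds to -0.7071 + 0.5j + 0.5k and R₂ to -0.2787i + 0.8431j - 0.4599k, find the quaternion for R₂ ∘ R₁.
-0.1916 + 0.8486i - 0.4568j + 0.1858k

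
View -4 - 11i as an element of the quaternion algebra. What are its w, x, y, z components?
-4 - 11i + 0j + 0k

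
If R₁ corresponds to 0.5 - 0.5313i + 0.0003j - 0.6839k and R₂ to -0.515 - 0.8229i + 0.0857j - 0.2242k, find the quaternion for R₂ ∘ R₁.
-0.8481 - 0.1964i - 0.401j + 0.2854k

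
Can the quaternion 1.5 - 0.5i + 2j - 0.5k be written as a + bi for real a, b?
No. The quaternion 1.5 - 0.5i + 2j - 0.5k has j-coefficient y = 2 and k-coefficient z = -0.5, not both zero, so it does not lie in the complex subalgebra spanned by 1 and i.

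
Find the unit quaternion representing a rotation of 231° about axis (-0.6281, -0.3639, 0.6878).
-0.4305 - 0.5669i - 0.3285j + 0.6208k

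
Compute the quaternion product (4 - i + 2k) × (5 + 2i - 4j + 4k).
14 + 11i - 8j + 30k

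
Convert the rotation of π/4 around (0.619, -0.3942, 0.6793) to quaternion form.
0.9239 + 0.2369i - 0.1509j + 0.26k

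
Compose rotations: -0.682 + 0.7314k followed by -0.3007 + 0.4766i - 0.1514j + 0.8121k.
-0.3889 - 0.4358i - 0.2453j - 0.7738k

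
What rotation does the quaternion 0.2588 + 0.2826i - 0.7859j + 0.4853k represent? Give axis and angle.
axis = (0.2926, -0.8136, 0.5024), θ = 5π/6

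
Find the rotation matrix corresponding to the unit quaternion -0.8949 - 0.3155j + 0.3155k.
[[0.6018, 0.5647, 0.5647], [-0.5647, 0.8009, -0.1991], [-0.5647, -0.1991, 0.8009]]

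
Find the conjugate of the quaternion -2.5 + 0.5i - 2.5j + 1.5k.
-2.5 - 0.5i + 2.5j - 1.5k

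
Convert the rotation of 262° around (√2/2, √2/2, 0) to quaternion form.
-0.6561 + 0.5337i + 0.5337j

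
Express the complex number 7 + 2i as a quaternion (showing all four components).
7 + 2i + 0j + 0k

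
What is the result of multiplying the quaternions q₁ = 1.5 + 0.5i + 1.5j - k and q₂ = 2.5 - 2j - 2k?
4.75 - 3.75i + 1.75j - 6.5k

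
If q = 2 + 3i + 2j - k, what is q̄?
2 - 3i - 2j + k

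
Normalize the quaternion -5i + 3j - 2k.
-0.8111i + 0.4867j - 0.3244k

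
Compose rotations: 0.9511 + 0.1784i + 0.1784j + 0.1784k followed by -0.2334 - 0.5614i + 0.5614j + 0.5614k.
-0.3221 - 0.5756i + 0.6926j + 0.292k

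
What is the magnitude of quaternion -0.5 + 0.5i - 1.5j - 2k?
2.598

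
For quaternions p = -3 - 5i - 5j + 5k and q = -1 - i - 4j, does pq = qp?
No: pq = -22 + 28i + 12j + 10k ≠ -22 - 12i + 22j - 20k = qp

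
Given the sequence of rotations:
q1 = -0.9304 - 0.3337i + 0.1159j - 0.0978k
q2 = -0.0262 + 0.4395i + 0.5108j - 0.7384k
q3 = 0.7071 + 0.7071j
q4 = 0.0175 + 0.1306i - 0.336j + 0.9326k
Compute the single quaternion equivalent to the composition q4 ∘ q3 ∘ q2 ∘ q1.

q2 · q1 = 0.0396 - 0.3645i - 0.1889j + 0.911k
q3 · q2 · q1 = 0.1616 + 0.3864i - 0.1056j + 0.9019k
q4 · q3 · q2 · q1 = -0.9242 - 0.1767i + 0.1864j + 0.2825k
-0.9242 - 0.1767i + 0.1864j + 0.2825k


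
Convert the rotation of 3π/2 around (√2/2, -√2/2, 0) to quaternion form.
-0.7071 + 0.5i - 0.5j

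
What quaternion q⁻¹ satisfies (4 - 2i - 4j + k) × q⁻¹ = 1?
0.1081 + 0.0541i + 0.1081j - 0.027k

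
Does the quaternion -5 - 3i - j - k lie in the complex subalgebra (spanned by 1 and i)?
No. The quaternion -5 - 3i - j - k has j-coefficient y = -1 and k-coefficient z = -1, not both zero, so it does not lie in the complex subalgebra spanned by 1 and i.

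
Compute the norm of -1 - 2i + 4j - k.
√22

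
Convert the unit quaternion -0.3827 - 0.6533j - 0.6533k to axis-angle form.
axis = (0, -√2/2, -√2/2), θ = 5π/4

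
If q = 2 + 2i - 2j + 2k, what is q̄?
2 - 2i + 2j - 2k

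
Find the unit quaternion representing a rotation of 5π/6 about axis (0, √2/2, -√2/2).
0.2588 + 0.683j - 0.683k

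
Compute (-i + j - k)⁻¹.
0.3333i - 0.3333j + 0.3333k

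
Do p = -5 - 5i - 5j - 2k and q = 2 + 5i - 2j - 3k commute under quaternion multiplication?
No: pq = -1 - 24i - 25j + 46k ≠ -1 - 46i + 25j - 24k = qp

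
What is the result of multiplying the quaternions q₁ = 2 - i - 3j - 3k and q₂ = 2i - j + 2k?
5 - 5i - 6j + 11k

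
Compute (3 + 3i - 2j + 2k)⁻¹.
0.1154 - 0.1154i + 0.0769j - 0.0769k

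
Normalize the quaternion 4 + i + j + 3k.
0.7698 + 0.1925i + 0.1925j + 0.5774k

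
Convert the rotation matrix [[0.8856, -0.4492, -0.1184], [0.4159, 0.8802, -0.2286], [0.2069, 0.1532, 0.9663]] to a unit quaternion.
0.9659 + 0.0988i - 0.0842j + 0.2239k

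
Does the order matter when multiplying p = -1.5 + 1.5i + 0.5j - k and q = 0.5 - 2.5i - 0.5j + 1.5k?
Yes: pq = 4.75 + 4.75i + 1.25j - 2.25k ≠ 4.75 + 4.25i + 0.75j - 3.25k = qp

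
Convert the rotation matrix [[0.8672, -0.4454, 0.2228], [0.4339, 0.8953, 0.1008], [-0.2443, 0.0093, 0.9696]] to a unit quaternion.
0.9659 - 0.0237i + 0.1209j + 0.2276k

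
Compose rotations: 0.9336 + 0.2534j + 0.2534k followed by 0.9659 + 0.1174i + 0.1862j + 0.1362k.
0.8201 + 0.1223i + 0.3888j + 0.4017k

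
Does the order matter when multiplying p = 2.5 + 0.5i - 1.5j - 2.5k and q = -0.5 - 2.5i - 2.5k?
Yes: pq = -6.25 - 2.75i + 8.25j - 8.75k ≠ -6.25 - 10.25i - 6.75j - 1.25k = qp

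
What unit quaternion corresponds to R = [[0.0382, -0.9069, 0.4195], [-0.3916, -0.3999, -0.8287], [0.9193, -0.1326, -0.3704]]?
0.2588 + 0.6724i - 0.4828j + 0.4978k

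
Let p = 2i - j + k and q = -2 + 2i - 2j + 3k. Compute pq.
-9 - 5i - 2j - 4k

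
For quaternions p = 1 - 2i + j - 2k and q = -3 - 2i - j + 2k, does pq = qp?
No: pq = -2 + 4i + 4j + 12k ≠ -2 + 4i - 12j + 4k = qp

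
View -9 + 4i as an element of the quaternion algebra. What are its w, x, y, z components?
-9 + 4i + 0j + 0k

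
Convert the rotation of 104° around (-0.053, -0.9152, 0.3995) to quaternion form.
0.6157 - 0.0418i - 0.7212j + 0.3148k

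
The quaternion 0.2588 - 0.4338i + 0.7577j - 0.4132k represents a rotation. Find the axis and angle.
axis = (-0.4491, 0.7844, -0.4278), θ = 5π/6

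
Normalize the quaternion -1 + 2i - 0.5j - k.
-0.4 + 0.8i - 0.2j - 0.4k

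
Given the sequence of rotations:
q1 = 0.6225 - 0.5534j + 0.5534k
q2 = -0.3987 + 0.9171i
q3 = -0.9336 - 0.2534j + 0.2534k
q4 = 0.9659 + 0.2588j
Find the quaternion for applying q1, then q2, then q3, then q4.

q2 · q1 = -0.2482 + 0.5709i - 0.2869j - 0.7282k
q3 · q2 · q1 = 0.3435 - 0.2758i + 0.4754j + 0.7616k
q4 · q3 · q2 · q1 = 0.2088 - 0.0693i + 0.5481j + 0.807k
0.2088 - 0.0693i + 0.5481j + 0.807k


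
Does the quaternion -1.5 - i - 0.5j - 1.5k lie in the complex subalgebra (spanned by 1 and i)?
No. The quaternion -1.5 - i - 0.5j - 1.5k has j-coefficient y = -0.5 and k-coefficient z = -1.5, not both zero, so it does not lie in the complex subalgebra spanned by 1 and i.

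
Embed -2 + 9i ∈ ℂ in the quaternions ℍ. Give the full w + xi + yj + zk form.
-2 + 9i + 0j + 0k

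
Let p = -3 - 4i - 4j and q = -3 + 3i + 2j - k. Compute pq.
29 + 7i + 2j + 7k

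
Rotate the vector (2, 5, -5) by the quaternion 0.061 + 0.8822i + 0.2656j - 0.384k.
(6.931, -1.856, 1.587)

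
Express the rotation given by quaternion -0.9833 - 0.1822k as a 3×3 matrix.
[[0.9336, -0.3583, 0], [0.3583, 0.9336, 0], [0, 0, 1]]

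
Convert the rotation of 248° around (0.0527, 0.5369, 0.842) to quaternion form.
-0.5592 + 0.0437i + 0.4451j + 0.698k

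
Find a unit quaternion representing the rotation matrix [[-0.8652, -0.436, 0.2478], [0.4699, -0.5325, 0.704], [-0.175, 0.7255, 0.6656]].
0.2588 + 0.0208i + 0.4084j + 0.8751k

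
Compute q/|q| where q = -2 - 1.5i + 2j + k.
-0.5963 - 0.4472i + 0.5963j + 0.2981k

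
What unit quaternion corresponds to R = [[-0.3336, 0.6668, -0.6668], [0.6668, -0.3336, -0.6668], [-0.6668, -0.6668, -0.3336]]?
-0.5774i - 0.5774j + 0.5774k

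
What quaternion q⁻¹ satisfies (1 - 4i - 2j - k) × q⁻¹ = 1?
0.0455 + 0.1818i + 0.0909j + 0.0455k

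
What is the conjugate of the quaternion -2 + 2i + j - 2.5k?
-2 - 2i - j + 2.5k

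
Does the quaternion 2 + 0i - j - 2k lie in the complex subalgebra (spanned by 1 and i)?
No. The quaternion 2 - j - 2k has j-coefficient y = -1 and k-coefficient z = -2, not both zero, so it does not lie in the complex subalgebra spanned by 1 and i.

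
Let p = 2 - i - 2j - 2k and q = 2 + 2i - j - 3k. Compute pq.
-2 + 6i - 13j - 5k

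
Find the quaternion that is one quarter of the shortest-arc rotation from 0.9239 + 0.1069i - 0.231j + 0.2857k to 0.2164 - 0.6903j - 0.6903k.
0.8905 + 0.0943i - 0.4449j + 0.0108k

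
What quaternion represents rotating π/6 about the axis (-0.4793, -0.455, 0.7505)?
0.9659 - 0.1241i - 0.1178j + 0.1942k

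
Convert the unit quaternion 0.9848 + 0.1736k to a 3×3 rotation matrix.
[[0.9397, -0.3419, 0], [0.3419, 0.9397, 0], [0, 0, 1]]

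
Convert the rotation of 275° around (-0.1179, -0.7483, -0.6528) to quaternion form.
-0.7373 - 0.0797i - 0.5055j - 0.441k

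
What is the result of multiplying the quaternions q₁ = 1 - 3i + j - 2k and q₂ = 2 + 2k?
6 - 4i + 8j - 2k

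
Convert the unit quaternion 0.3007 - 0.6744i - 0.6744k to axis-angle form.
axis = (-√2/2, 0, -√2/2), θ = 145°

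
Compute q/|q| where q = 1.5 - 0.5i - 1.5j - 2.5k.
0.4523 - 0.1508i - 0.4523j - 0.7538k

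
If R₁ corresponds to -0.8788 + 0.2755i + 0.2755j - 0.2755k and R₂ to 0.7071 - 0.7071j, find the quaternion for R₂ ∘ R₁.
-0.4266 + 0.3896i + 0.8162j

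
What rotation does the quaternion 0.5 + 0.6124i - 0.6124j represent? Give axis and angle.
axis = (√2/2, -√2/2, 0), θ = 2π/3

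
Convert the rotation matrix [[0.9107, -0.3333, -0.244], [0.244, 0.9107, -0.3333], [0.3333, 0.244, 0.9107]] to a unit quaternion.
0.9659 + 0.1494i - 0.1494j + 0.1494k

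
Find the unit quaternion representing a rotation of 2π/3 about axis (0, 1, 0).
0.5 + 0.866j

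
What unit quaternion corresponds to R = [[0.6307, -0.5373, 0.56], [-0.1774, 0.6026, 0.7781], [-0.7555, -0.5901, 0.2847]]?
0.7934 - 0.4311i + 0.4145j + 0.1134k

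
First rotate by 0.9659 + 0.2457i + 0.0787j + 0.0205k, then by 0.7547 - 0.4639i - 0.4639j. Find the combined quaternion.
0.8795 - 0.2722i - 0.3792j + 0.0929k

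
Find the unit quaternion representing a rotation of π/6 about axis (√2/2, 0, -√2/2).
0.9659 + 0.183i - 0.183k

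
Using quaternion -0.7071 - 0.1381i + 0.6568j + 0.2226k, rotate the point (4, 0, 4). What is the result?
(-3.809, -1.596, 3.866)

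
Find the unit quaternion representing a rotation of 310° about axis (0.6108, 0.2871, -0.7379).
-0.9063 + 0.2581i + 0.1213j - 0.3119k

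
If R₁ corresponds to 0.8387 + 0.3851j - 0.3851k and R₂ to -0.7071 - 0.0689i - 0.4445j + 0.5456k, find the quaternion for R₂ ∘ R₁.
-0.2118 - 0.0967i - 0.6716j + 0.7034k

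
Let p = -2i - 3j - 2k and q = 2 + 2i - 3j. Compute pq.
-5 - 10i - 10j + 8k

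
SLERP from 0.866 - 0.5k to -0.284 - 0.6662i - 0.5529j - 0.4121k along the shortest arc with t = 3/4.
0.5829 + 0.6081i + 0.5047j + 0.1893k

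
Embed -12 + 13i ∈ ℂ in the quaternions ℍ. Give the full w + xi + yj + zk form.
-12 + 13i + 0j + 0k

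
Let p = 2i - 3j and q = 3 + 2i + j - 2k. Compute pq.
-1 + 12i - 5j + 8k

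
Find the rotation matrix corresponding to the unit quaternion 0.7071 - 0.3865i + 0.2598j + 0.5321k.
[[0.2987, -0.9533, -0.0439], [0.5517, 0.135, 0.8231], [-0.7787, -0.2701, 0.5662]]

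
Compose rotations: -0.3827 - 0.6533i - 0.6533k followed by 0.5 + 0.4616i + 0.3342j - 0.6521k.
-0.3158 - 0.7216i + 0.5997j + 0.1412k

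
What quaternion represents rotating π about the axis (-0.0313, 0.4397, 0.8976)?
-0.0313i + 0.4397j + 0.8976k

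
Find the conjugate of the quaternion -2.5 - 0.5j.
-2.5 + 0.5j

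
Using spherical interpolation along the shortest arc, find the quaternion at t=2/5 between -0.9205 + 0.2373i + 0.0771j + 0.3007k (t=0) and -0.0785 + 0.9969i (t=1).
-0.7024 + 0.6758i + 0.0555j + 0.2165k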